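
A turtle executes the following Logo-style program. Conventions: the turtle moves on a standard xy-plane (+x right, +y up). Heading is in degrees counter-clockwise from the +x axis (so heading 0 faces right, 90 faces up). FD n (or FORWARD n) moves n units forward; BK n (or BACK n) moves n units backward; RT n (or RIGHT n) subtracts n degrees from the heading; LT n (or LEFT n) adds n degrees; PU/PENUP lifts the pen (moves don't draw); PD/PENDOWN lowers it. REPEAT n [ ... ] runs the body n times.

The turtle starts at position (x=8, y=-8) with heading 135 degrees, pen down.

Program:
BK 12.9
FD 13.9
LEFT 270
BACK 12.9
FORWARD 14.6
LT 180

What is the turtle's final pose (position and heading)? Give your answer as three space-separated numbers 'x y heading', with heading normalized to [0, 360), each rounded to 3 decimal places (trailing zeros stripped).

Answer: 8.495 -6.091 225

Derivation:
Executing turtle program step by step:
Start: pos=(8,-8), heading=135, pen down
BK 12.9: (8,-8) -> (17.122,-17.122) [heading=135, draw]
FD 13.9: (17.122,-17.122) -> (7.293,-7.293) [heading=135, draw]
LT 270: heading 135 -> 45
BK 12.9: (7.293,-7.293) -> (-1.829,-16.415) [heading=45, draw]
FD 14.6: (-1.829,-16.415) -> (8.495,-6.091) [heading=45, draw]
LT 180: heading 45 -> 225
Final: pos=(8.495,-6.091), heading=225, 4 segment(s) drawn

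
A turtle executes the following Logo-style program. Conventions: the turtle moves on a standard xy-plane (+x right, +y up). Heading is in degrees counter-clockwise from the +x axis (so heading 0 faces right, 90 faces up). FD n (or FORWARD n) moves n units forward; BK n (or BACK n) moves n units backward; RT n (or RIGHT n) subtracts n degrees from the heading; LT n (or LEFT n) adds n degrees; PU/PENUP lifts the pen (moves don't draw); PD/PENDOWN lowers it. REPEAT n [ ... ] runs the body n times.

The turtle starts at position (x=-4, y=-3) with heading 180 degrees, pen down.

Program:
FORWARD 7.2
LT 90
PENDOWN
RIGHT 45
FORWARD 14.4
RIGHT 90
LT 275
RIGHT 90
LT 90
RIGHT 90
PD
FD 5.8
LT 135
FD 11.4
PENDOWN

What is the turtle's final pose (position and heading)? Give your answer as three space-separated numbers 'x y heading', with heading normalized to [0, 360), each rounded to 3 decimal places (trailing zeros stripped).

Executing turtle program step by step:
Start: pos=(-4,-3), heading=180, pen down
FD 7.2: (-4,-3) -> (-11.2,-3) [heading=180, draw]
LT 90: heading 180 -> 270
PD: pen down
RT 45: heading 270 -> 225
FD 14.4: (-11.2,-3) -> (-21.382,-13.182) [heading=225, draw]
RT 90: heading 225 -> 135
LT 275: heading 135 -> 50
RT 90: heading 50 -> 320
LT 90: heading 320 -> 50
RT 90: heading 50 -> 320
PD: pen down
FD 5.8: (-21.382,-13.182) -> (-16.939,-16.911) [heading=320, draw]
LT 135: heading 320 -> 95
FD 11.4: (-16.939,-16.911) -> (-17.933,-5.554) [heading=95, draw]
PD: pen down
Final: pos=(-17.933,-5.554), heading=95, 4 segment(s) drawn

Answer: -17.933 -5.554 95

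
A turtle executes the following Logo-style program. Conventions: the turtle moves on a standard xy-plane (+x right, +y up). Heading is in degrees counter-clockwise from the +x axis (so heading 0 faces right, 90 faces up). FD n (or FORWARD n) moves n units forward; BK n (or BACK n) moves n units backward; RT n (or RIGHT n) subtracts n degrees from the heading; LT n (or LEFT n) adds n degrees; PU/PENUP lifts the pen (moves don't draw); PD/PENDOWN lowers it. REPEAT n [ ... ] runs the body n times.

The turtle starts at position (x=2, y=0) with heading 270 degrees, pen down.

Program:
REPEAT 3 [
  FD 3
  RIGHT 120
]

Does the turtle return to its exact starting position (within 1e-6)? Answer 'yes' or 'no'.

Answer: yes

Derivation:
Executing turtle program step by step:
Start: pos=(2,0), heading=270, pen down
REPEAT 3 [
  -- iteration 1/3 --
  FD 3: (2,0) -> (2,-3) [heading=270, draw]
  RT 120: heading 270 -> 150
  -- iteration 2/3 --
  FD 3: (2,-3) -> (-0.598,-1.5) [heading=150, draw]
  RT 120: heading 150 -> 30
  -- iteration 3/3 --
  FD 3: (-0.598,-1.5) -> (2,0) [heading=30, draw]
  RT 120: heading 30 -> 270
]
Final: pos=(2,0), heading=270, 3 segment(s) drawn

Start position: (2, 0)
Final position: (2, 0)
Distance = 0; < 1e-6 -> CLOSED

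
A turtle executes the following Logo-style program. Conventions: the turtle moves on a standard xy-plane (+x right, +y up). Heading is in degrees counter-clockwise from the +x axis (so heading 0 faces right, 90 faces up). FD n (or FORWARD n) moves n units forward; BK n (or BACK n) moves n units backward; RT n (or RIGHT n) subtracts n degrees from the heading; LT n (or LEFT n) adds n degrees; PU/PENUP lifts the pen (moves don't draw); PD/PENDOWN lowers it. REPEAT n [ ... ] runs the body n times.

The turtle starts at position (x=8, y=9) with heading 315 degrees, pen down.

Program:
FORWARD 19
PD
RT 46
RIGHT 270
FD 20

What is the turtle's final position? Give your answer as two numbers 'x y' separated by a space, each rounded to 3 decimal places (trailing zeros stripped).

Executing turtle program step by step:
Start: pos=(8,9), heading=315, pen down
FD 19: (8,9) -> (21.435,-4.435) [heading=315, draw]
PD: pen down
RT 46: heading 315 -> 269
RT 270: heading 269 -> 359
FD 20: (21.435,-4.435) -> (41.432,-4.784) [heading=359, draw]
Final: pos=(41.432,-4.784), heading=359, 2 segment(s) drawn

Answer: 41.432 -4.784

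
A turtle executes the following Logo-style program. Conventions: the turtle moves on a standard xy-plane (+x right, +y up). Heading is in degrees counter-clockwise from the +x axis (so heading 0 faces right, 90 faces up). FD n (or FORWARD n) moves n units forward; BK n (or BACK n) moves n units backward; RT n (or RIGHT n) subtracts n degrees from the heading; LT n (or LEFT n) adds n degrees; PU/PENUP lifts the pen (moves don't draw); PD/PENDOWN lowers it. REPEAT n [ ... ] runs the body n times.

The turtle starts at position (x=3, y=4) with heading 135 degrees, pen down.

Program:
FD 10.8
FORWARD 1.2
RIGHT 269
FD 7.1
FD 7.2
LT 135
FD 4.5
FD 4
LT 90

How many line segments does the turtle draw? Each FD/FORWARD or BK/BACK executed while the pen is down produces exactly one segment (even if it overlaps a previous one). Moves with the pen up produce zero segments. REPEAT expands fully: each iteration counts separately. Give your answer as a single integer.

Answer: 6

Derivation:
Executing turtle program step by step:
Start: pos=(3,4), heading=135, pen down
FD 10.8: (3,4) -> (-4.637,11.637) [heading=135, draw]
FD 1.2: (-4.637,11.637) -> (-5.485,12.485) [heading=135, draw]
RT 269: heading 135 -> 226
FD 7.1: (-5.485,12.485) -> (-10.417,7.378) [heading=226, draw]
FD 7.2: (-10.417,7.378) -> (-15.419,2.199) [heading=226, draw]
LT 135: heading 226 -> 1
FD 4.5: (-15.419,2.199) -> (-10.92,2.277) [heading=1, draw]
FD 4: (-10.92,2.277) -> (-6.92,2.347) [heading=1, draw]
LT 90: heading 1 -> 91
Final: pos=(-6.92,2.347), heading=91, 6 segment(s) drawn
Segments drawn: 6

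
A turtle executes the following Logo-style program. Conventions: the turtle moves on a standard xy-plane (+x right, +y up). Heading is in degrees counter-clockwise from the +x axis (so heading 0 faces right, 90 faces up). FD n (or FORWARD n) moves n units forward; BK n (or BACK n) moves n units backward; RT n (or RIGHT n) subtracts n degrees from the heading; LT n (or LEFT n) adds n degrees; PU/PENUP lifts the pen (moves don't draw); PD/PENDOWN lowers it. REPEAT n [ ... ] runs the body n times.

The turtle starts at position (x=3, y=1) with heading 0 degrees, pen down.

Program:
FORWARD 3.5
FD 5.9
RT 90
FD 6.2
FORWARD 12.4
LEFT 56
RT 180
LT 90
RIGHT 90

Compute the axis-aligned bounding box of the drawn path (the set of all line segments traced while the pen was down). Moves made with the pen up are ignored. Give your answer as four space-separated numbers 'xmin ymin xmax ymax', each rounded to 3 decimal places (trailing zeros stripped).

Answer: 3 -17.6 12.4 1

Derivation:
Executing turtle program step by step:
Start: pos=(3,1), heading=0, pen down
FD 3.5: (3,1) -> (6.5,1) [heading=0, draw]
FD 5.9: (6.5,1) -> (12.4,1) [heading=0, draw]
RT 90: heading 0 -> 270
FD 6.2: (12.4,1) -> (12.4,-5.2) [heading=270, draw]
FD 12.4: (12.4,-5.2) -> (12.4,-17.6) [heading=270, draw]
LT 56: heading 270 -> 326
RT 180: heading 326 -> 146
LT 90: heading 146 -> 236
RT 90: heading 236 -> 146
Final: pos=(12.4,-17.6), heading=146, 4 segment(s) drawn

Segment endpoints: x in {3, 6.5, 12.4}, y in {-17.6, -5.2, 1}
xmin=3, ymin=-17.6, xmax=12.4, ymax=1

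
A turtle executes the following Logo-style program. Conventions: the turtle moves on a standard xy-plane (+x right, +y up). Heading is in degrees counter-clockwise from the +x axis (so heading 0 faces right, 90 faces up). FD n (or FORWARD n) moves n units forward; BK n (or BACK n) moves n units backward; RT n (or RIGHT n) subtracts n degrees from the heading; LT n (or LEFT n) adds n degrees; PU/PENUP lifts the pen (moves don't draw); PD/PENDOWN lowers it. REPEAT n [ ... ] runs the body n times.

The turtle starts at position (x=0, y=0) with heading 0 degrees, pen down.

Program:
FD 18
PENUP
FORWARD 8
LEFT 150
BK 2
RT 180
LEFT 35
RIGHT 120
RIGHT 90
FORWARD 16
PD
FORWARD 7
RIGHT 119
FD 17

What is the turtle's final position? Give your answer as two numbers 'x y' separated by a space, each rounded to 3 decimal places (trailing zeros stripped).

Answer: 20.64 18.713

Derivation:
Executing turtle program step by step:
Start: pos=(0,0), heading=0, pen down
FD 18: (0,0) -> (18,0) [heading=0, draw]
PU: pen up
FD 8: (18,0) -> (26,0) [heading=0, move]
LT 150: heading 0 -> 150
BK 2: (26,0) -> (27.732,-1) [heading=150, move]
RT 180: heading 150 -> 330
LT 35: heading 330 -> 5
RT 120: heading 5 -> 245
RT 90: heading 245 -> 155
FD 16: (27.732,-1) -> (13.231,5.762) [heading=155, move]
PD: pen down
FD 7: (13.231,5.762) -> (6.887,8.72) [heading=155, draw]
RT 119: heading 155 -> 36
FD 17: (6.887,8.72) -> (20.64,18.713) [heading=36, draw]
Final: pos=(20.64,18.713), heading=36, 3 segment(s) drawn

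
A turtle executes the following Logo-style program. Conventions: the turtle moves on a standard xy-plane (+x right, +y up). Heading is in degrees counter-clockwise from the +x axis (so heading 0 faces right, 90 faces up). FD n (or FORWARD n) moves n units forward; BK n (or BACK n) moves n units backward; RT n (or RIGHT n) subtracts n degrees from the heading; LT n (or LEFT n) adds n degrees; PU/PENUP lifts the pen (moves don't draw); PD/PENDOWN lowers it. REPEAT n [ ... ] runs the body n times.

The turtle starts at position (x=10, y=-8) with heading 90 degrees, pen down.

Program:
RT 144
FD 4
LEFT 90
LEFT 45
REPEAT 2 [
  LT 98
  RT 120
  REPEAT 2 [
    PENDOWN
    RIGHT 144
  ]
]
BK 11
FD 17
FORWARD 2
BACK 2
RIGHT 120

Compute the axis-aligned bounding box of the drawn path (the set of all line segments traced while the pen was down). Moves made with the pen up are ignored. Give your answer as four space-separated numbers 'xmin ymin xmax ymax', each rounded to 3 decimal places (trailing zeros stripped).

Executing turtle program step by step:
Start: pos=(10,-8), heading=90, pen down
RT 144: heading 90 -> 306
FD 4: (10,-8) -> (12.351,-11.236) [heading=306, draw]
LT 90: heading 306 -> 36
LT 45: heading 36 -> 81
REPEAT 2 [
  -- iteration 1/2 --
  LT 98: heading 81 -> 179
  RT 120: heading 179 -> 59
  REPEAT 2 [
    -- iteration 1/2 --
    PD: pen down
    RT 144: heading 59 -> 275
    -- iteration 2/2 --
    PD: pen down
    RT 144: heading 275 -> 131
  ]
  -- iteration 2/2 --
  LT 98: heading 131 -> 229
  RT 120: heading 229 -> 109
  REPEAT 2 [
    -- iteration 1/2 --
    PD: pen down
    RT 144: heading 109 -> 325
    -- iteration 2/2 --
    PD: pen down
    RT 144: heading 325 -> 181
  ]
]
BK 11: (12.351,-11.236) -> (23.349,-11.044) [heading=181, draw]
FD 17: (23.349,-11.044) -> (6.352,-11.341) [heading=181, draw]
FD 2: (6.352,-11.341) -> (4.352,-11.376) [heading=181, draw]
BK 2: (4.352,-11.376) -> (6.352,-11.341) [heading=181, draw]
RT 120: heading 181 -> 61
Final: pos=(6.352,-11.341), heading=61, 5 segment(s) drawn

Segment endpoints: x in {4.352, 6.352, 10, 12.351, 23.349}, y in {-11.376, -11.341, -11.236, -11.044, -8}
xmin=4.352, ymin=-11.376, xmax=23.349, ymax=-8

Answer: 4.352 -11.376 23.349 -8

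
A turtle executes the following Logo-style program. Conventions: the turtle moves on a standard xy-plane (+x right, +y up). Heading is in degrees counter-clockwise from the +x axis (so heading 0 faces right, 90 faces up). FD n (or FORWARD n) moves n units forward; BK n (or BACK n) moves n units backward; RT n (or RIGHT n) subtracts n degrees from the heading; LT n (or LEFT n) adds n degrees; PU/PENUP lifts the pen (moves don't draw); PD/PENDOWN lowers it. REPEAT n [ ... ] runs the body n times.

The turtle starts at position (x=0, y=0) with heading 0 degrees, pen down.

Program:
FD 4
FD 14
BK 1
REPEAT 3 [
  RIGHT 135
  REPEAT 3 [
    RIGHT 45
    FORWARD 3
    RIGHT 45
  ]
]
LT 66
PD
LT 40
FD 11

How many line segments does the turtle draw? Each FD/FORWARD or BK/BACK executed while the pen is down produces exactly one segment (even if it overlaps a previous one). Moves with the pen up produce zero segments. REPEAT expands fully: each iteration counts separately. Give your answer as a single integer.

Answer: 13

Derivation:
Executing turtle program step by step:
Start: pos=(0,0), heading=0, pen down
FD 4: (0,0) -> (4,0) [heading=0, draw]
FD 14: (4,0) -> (18,0) [heading=0, draw]
BK 1: (18,0) -> (17,0) [heading=0, draw]
REPEAT 3 [
  -- iteration 1/3 --
  RT 135: heading 0 -> 225
  REPEAT 3 [
    -- iteration 1/3 --
    RT 45: heading 225 -> 180
    FD 3: (17,0) -> (14,0) [heading=180, draw]
    RT 45: heading 180 -> 135
    -- iteration 2/3 --
    RT 45: heading 135 -> 90
    FD 3: (14,0) -> (14,3) [heading=90, draw]
    RT 45: heading 90 -> 45
    -- iteration 3/3 --
    RT 45: heading 45 -> 0
    FD 3: (14,3) -> (17,3) [heading=0, draw]
    RT 45: heading 0 -> 315
  ]
  -- iteration 2/3 --
  RT 135: heading 315 -> 180
  REPEAT 3 [
    -- iteration 1/3 --
    RT 45: heading 180 -> 135
    FD 3: (17,3) -> (14.879,5.121) [heading=135, draw]
    RT 45: heading 135 -> 90
    -- iteration 2/3 --
    RT 45: heading 90 -> 45
    FD 3: (14.879,5.121) -> (17,7.243) [heading=45, draw]
    RT 45: heading 45 -> 0
    -- iteration 3/3 --
    RT 45: heading 0 -> 315
    FD 3: (17,7.243) -> (19.121,5.121) [heading=315, draw]
    RT 45: heading 315 -> 270
  ]
  -- iteration 3/3 --
  RT 135: heading 270 -> 135
  REPEAT 3 [
    -- iteration 1/3 --
    RT 45: heading 135 -> 90
    FD 3: (19.121,5.121) -> (19.121,8.121) [heading=90, draw]
    RT 45: heading 90 -> 45
    -- iteration 2/3 --
    RT 45: heading 45 -> 0
    FD 3: (19.121,8.121) -> (22.121,8.121) [heading=0, draw]
    RT 45: heading 0 -> 315
    -- iteration 3/3 --
    RT 45: heading 315 -> 270
    FD 3: (22.121,8.121) -> (22.121,5.121) [heading=270, draw]
    RT 45: heading 270 -> 225
  ]
]
LT 66: heading 225 -> 291
PD: pen down
LT 40: heading 291 -> 331
FD 11: (22.121,5.121) -> (31.742,-0.212) [heading=331, draw]
Final: pos=(31.742,-0.212), heading=331, 13 segment(s) drawn
Segments drawn: 13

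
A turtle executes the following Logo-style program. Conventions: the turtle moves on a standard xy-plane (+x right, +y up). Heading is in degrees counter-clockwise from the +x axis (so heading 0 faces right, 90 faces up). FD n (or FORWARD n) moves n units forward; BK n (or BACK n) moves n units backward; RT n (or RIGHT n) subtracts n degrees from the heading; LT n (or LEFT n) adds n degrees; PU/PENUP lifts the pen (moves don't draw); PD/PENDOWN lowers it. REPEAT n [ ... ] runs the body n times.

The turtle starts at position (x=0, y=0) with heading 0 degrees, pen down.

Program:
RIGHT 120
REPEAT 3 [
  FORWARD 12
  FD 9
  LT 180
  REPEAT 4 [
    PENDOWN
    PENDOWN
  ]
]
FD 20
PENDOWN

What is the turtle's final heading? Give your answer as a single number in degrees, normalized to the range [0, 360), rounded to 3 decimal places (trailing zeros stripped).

Answer: 60

Derivation:
Executing turtle program step by step:
Start: pos=(0,0), heading=0, pen down
RT 120: heading 0 -> 240
REPEAT 3 [
  -- iteration 1/3 --
  FD 12: (0,0) -> (-6,-10.392) [heading=240, draw]
  FD 9: (-6,-10.392) -> (-10.5,-18.187) [heading=240, draw]
  LT 180: heading 240 -> 60
  REPEAT 4 [
    -- iteration 1/4 --
    PD: pen down
    PD: pen down
    -- iteration 2/4 --
    PD: pen down
    PD: pen down
    -- iteration 3/4 --
    PD: pen down
    PD: pen down
    -- iteration 4/4 --
    PD: pen down
    PD: pen down
  ]
  -- iteration 2/3 --
  FD 12: (-10.5,-18.187) -> (-4.5,-7.794) [heading=60, draw]
  FD 9: (-4.5,-7.794) -> (0,0) [heading=60, draw]
  LT 180: heading 60 -> 240
  REPEAT 4 [
    -- iteration 1/4 --
    PD: pen down
    PD: pen down
    -- iteration 2/4 --
    PD: pen down
    PD: pen down
    -- iteration 3/4 --
    PD: pen down
    PD: pen down
    -- iteration 4/4 --
    PD: pen down
    PD: pen down
  ]
  -- iteration 3/3 --
  FD 12: (0,0) -> (-6,-10.392) [heading=240, draw]
  FD 9: (-6,-10.392) -> (-10.5,-18.187) [heading=240, draw]
  LT 180: heading 240 -> 60
  REPEAT 4 [
    -- iteration 1/4 --
    PD: pen down
    PD: pen down
    -- iteration 2/4 --
    PD: pen down
    PD: pen down
    -- iteration 3/4 --
    PD: pen down
    PD: pen down
    -- iteration 4/4 --
    PD: pen down
    PD: pen down
  ]
]
FD 20: (-10.5,-18.187) -> (-0.5,-0.866) [heading=60, draw]
PD: pen down
Final: pos=(-0.5,-0.866), heading=60, 7 segment(s) drawn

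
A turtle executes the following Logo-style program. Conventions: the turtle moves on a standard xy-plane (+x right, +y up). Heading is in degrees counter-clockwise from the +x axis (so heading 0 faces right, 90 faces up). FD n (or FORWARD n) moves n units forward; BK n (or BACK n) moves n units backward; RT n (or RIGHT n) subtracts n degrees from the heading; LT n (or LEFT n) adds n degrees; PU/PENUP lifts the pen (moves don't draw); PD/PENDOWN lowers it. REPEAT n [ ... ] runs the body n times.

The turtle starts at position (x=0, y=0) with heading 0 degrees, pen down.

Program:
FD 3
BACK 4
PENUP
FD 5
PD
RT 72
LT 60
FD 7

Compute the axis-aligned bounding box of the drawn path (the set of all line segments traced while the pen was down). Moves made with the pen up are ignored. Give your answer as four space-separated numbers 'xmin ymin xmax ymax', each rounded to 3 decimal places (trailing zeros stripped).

Answer: -1 -1.455 10.847 0

Derivation:
Executing turtle program step by step:
Start: pos=(0,0), heading=0, pen down
FD 3: (0,0) -> (3,0) [heading=0, draw]
BK 4: (3,0) -> (-1,0) [heading=0, draw]
PU: pen up
FD 5: (-1,0) -> (4,0) [heading=0, move]
PD: pen down
RT 72: heading 0 -> 288
LT 60: heading 288 -> 348
FD 7: (4,0) -> (10.847,-1.455) [heading=348, draw]
Final: pos=(10.847,-1.455), heading=348, 3 segment(s) drawn

Segment endpoints: x in {-1, 0, 3, 4, 10.847}, y in {-1.455, 0}
xmin=-1, ymin=-1.455, xmax=10.847, ymax=0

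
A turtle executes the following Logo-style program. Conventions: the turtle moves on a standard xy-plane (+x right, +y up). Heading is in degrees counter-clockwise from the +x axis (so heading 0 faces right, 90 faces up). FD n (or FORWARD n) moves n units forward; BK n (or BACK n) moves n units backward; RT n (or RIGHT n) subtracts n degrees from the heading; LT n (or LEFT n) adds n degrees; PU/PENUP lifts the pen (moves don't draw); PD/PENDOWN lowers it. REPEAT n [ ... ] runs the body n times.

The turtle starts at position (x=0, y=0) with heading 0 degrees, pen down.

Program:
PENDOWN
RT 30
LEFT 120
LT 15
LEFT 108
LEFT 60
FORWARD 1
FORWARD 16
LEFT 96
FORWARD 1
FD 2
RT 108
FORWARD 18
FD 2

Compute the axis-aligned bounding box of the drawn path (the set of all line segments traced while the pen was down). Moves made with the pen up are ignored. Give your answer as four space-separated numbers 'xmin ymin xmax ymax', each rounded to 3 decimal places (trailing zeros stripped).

Answer: 0 -36.261 3.853 0

Derivation:
Executing turtle program step by step:
Start: pos=(0,0), heading=0, pen down
PD: pen down
RT 30: heading 0 -> 330
LT 120: heading 330 -> 90
LT 15: heading 90 -> 105
LT 108: heading 105 -> 213
LT 60: heading 213 -> 273
FD 1: (0,0) -> (0.052,-0.999) [heading=273, draw]
FD 16: (0.052,-0.999) -> (0.89,-16.977) [heading=273, draw]
LT 96: heading 273 -> 9
FD 1: (0.89,-16.977) -> (1.877,-16.82) [heading=9, draw]
FD 2: (1.877,-16.82) -> (3.853,-16.507) [heading=9, draw]
RT 108: heading 9 -> 261
FD 18: (3.853,-16.507) -> (1.037,-34.286) [heading=261, draw]
FD 2: (1.037,-34.286) -> (0.724,-36.261) [heading=261, draw]
Final: pos=(0.724,-36.261), heading=261, 6 segment(s) drawn

Segment endpoints: x in {0, 0.052, 0.724, 0.89, 1.037, 1.877, 3.853}, y in {-36.261, -34.286, -16.977, -16.82, -16.507, -0.999, 0}
xmin=0, ymin=-36.261, xmax=3.853, ymax=0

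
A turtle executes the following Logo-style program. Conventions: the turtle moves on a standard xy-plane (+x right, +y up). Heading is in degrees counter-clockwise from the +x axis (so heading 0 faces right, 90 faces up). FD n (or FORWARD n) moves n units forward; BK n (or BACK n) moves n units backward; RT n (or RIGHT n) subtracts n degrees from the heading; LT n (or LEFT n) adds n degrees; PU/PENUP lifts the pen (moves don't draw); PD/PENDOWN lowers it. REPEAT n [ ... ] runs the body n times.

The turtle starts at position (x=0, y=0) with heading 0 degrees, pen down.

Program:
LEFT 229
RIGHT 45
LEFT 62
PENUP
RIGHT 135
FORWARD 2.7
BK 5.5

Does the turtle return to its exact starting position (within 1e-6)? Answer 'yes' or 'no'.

Answer: no

Derivation:
Executing turtle program step by step:
Start: pos=(0,0), heading=0, pen down
LT 229: heading 0 -> 229
RT 45: heading 229 -> 184
LT 62: heading 184 -> 246
PU: pen up
RT 135: heading 246 -> 111
FD 2.7: (0,0) -> (-0.968,2.521) [heading=111, move]
BK 5.5: (-0.968,2.521) -> (1.003,-2.614) [heading=111, move]
Final: pos=(1.003,-2.614), heading=111, 0 segment(s) drawn

Start position: (0, 0)
Final position: (1.003, -2.614)
Distance = 2.8; >= 1e-6 -> NOT closed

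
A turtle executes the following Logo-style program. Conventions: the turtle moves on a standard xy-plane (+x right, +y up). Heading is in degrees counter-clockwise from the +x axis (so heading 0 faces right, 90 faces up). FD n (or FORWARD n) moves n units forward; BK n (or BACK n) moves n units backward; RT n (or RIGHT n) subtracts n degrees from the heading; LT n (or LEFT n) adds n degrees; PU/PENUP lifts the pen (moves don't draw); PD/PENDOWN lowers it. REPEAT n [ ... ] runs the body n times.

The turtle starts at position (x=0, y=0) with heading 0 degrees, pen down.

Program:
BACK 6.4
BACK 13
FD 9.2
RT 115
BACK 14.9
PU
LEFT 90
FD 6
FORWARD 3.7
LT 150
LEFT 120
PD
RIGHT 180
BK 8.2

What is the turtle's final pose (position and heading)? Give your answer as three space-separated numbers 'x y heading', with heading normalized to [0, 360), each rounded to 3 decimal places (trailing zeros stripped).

Executing turtle program step by step:
Start: pos=(0,0), heading=0, pen down
BK 6.4: (0,0) -> (-6.4,0) [heading=0, draw]
BK 13: (-6.4,0) -> (-19.4,0) [heading=0, draw]
FD 9.2: (-19.4,0) -> (-10.2,0) [heading=0, draw]
RT 115: heading 0 -> 245
BK 14.9: (-10.2,0) -> (-3.903,13.504) [heading=245, draw]
PU: pen up
LT 90: heading 245 -> 335
FD 6: (-3.903,13.504) -> (1.535,10.968) [heading=335, move]
FD 3.7: (1.535,10.968) -> (4.888,9.405) [heading=335, move]
LT 150: heading 335 -> 125
LT 120: heading 125 -> 245
PD: pen down
RT 180: heading 245 -> 65
BK 8.2: (4.888,9.405) -> (1.423,1.973) [heading=65, draw]
Final: pos=(1.423,1.973), heading=65, 5 segment(s) drawn

Answer: 1.423 1.973 65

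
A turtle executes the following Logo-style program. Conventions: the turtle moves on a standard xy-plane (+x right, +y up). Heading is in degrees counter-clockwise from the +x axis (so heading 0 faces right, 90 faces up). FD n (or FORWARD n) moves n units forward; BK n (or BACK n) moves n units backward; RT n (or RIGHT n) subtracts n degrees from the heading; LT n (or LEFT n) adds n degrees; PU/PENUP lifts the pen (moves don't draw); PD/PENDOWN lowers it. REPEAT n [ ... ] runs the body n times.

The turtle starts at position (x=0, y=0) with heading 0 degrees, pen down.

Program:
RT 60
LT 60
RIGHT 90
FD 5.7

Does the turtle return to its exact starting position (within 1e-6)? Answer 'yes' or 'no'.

Executing turtle program step by step:
Start: pos=(0,0), heading=0, pen down
RT 60: heading 0 -> 300
LT 60: heading 300 -> 0
RT 90: heading 0 -> 270
FD 5.7: (0,0) -> (0,-5.7) [heading=270, draw]
Final: pos=(0,-5.7), heading=270, 1 segment(s) drawn

Start position: (0, 0)
Final position: (0, -5.7)
Distance = 5.7; >= 1e-6 -> NOT closed

Answer: no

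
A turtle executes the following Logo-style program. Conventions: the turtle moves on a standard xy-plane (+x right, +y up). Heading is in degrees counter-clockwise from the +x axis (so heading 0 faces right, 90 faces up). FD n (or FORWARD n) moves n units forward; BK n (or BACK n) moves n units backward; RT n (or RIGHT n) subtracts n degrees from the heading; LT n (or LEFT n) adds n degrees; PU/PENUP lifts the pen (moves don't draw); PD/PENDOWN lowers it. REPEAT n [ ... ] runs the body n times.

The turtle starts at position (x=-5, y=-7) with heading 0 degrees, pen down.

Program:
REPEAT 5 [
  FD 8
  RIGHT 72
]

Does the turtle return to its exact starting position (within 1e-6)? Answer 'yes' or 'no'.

Executing turtle program step by step:
Start: pos=(-5,-7), heading=0, pen down
REPEAT 5 [
  -- iteration 1/5 --
  FD 8: (-5,-7) -> (3,-7) [heading=0, draw]
  RT 72: heading 0 -> 288
  -- iteration 2/5 --
  FD 8: (3,-7) -> (5.472,-14.608) [heading=288, draw]
  RT 72: heading 288 -> 216
  -- iteration 3/5 --
  FD 8: (5.472,-14.608) -> (-1,-19.311) [heading=216, draw]
  RT 72: heading 216 -> 144
  -- iteration 4/5 --
  FD 8: (-1,-19.311) -> (-7.472,-14.608) [heading=144, draw]
  RT 72: heading 144 -> 72
  -- iteration 5/5 --
  FD 8: (-7.472,-14.608) -> (-5,-7) [heading=72, draw]
  RT 72: heading 72 -> 0
]
Final: pos=(-5,-7), heading=0, 5 segment(s) drawn

Start position: (-5, -7)
Final position: (-5, -7)
Distance = 0; < 1e-6 -> CLOSED

Answer: yes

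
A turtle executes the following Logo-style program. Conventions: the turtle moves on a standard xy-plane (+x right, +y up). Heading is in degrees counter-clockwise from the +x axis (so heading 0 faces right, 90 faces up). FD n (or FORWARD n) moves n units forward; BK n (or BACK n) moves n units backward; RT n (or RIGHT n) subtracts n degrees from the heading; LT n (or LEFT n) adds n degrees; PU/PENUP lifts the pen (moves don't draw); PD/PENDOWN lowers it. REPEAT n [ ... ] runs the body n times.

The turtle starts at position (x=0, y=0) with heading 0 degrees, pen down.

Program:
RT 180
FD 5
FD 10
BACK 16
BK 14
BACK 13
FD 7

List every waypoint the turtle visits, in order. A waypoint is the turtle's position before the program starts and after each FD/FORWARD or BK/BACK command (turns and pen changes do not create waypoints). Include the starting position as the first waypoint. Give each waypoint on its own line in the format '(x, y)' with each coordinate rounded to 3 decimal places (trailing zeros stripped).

Answer: (0, 0)
(-5, 0)
(-15, 0)
(1, 0)
(15, 0)
(28, 0)
(21, 0)

Derivation:
Executing turtle program step by step:
Start: pos=(0,0), heading=0, pen down
RT 180: heading 0 -> 180
FD 5: (0,0) -> (-5,0) [heading=180, draw]
FD 10: (-5,0) -> (-15,0) [heading=180, draw]
BK 16: (-15,0) -> (1,0) [heading=180, draw]
BK 14: (1,0) -> (15,0) [heading=180, draw]
BK 13: (15,0) -> (28,0) [heading=180, draw]
FD 7: (28,0) -> (21,0) [heading=180, draw]
Final: pos=(21,0), heading=180, 6 segment(s) drawn
Waypoints (7 total):
(0, 0)
(-5, 0)
(-15, 0)
(1, 0)
(15, 0)
(28, 0)
(21, 0)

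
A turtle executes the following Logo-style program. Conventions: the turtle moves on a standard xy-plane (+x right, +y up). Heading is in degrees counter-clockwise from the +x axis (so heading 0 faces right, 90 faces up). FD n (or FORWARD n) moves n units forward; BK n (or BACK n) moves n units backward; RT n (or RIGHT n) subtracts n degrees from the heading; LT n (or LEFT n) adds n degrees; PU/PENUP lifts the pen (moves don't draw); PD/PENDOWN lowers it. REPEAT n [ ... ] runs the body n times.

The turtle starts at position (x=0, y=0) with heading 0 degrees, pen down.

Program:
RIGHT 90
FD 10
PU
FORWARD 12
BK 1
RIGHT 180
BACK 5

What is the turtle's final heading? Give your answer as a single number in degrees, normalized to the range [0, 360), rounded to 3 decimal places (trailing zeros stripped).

Executing turtle program step by step:
Start: pos=(0,0), heading=0, pen down
RT 90: heading 0 -> 270
FD 10: (0,0) -> (0,-10) [heading=270, draw]
PU: pen up
FD 12: (0,-10) -> (0,-22) [heading=270, move]
BK 1: (0,-22) -> (0,-21) [heading=270, move]
RT 180: heading 270 -> 90
BK 5: (0,-21) -> (0,-26) [heading=90, move]
Final: pos=(0,-26), heading=90, 1 segment(s) drawn

Answer: 90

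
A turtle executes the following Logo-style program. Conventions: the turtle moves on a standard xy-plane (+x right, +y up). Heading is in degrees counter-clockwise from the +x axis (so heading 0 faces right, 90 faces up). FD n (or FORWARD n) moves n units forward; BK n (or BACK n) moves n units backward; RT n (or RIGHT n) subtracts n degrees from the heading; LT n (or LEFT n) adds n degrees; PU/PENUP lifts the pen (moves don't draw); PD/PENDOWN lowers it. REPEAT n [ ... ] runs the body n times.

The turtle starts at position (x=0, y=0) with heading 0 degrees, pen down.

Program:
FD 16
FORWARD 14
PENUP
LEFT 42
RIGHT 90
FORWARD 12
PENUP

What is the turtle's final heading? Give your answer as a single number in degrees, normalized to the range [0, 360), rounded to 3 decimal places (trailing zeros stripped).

Answer: 312

Derivation:
Executing turtle program step by step:
Start: pos=(0,0), heading=0, pen down
FD 16: (0,0) -> (16,0) [heading=0, draw]
FD 14: (16,0) -> (30,0) [heading=0, draw]
PU: pen up
LT 42: heading 0 -> 42
RT 90: heading 42 -> 312
FD 12: (30,0) -> (38.03,-8.918) [heading=312, move]
PU: pen up
Final: pos=(38.03,-8.918), heading=312, 2 segment(s) drawn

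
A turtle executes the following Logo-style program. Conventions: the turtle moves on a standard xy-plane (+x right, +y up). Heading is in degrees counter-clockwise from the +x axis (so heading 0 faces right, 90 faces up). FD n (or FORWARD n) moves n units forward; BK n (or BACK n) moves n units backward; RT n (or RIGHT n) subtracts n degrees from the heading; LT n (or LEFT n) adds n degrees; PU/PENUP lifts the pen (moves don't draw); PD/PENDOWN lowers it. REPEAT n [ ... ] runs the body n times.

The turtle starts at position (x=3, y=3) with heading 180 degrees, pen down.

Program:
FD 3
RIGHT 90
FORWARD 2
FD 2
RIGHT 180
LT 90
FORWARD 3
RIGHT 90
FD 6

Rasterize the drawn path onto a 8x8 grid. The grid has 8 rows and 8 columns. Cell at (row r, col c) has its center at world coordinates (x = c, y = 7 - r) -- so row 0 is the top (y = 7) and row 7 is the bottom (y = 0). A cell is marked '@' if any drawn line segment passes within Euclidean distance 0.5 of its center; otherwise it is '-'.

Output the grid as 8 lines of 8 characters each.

Segment 0: (3,3) -> (0,3)
Segment 1: (0,3) -> (0,5)
Segment 2: (0,5) -> (0,7)
Segment 3: (0,7) -> (3,7)
Segment 4: (3,7) -> (3,1)

Answer: @@@@----
@--@----
@--@----
@--@----
@@@@----
---@----
---@----
--------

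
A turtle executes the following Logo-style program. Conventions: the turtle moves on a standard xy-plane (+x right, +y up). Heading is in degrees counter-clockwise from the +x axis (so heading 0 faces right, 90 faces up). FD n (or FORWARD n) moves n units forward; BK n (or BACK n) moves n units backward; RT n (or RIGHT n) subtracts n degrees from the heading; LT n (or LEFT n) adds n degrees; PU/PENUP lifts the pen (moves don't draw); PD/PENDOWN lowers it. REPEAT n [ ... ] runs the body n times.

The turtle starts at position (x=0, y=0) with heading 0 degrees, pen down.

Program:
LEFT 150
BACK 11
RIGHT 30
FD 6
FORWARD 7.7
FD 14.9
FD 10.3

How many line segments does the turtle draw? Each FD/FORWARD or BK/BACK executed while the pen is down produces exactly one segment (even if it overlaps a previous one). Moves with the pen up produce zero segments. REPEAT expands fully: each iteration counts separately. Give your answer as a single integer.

Answer: 5

Derivation:
Executing turtle program step by step:
Start: pos=(0,0), heading=0, pen down
LT 150: heading 0 -> 150
BK 11: (0,0) -> (9.526,-5.5) [heading=150, draw]
RT 30: heading 150 -> 120
FD 6: (9.526,-5.5) -> (6.526,-0.304) [heading=120, draw]
FD 7.7: (6.526,-0.304) -> (2.676,6.365) [heading=120, draw]
FD 14.9: (2.676,6.365) -> (-4.774,19.268) [heading=120, draw]
FD 10.3: (-4.774,19.268) -> (-9.924,28.188) [heading=120, draw]
Final: pos=(-9.924,28.188), heading=120, 5 segment(s) drawn
Segments drawn: 5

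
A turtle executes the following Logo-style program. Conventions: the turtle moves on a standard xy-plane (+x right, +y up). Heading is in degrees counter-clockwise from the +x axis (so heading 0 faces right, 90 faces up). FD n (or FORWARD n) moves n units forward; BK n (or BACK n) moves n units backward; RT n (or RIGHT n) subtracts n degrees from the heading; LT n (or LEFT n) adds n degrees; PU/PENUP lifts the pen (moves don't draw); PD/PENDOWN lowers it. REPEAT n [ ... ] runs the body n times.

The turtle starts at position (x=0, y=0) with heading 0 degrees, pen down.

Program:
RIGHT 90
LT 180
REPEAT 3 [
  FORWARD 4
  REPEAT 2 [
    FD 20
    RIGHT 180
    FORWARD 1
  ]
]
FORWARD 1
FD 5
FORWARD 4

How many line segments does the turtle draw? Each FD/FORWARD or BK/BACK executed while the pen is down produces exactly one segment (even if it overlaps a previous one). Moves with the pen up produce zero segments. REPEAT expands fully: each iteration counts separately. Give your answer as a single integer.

Answer: 18

Derivation:
Executing turtle program step by step:
Start: pos=(0,0), heading=0, pen down
RT 90: heading 0 -> 270
LT 180: heading 270 -> 90
REPEAT 3 [
  -- iteration 1/3 --
  FD 4: (0,0) -> (0,4) [heading=90, draw]
  REPEAT 2 [
    -- iteration 1/2 --
    FD 20: (0,4) -> (0,24) [heading=90, draw]
    RT 180: heading 90 -> 270
    FD 1: (0,24) -> (0,23) [heading=270, draw]
    -- iteration 2/2 --
    FD 20: (0,23) -> (0,3) [heading=270, draw]
    RT 180: heading 270 -> 90
    FD 1: (0,3) -> (0,4) [heading=90, draw]
  ]
  -- iteration 2/3 --
  FD 4: (0,4) -> (0,8) [heading=90, draw]
  REPEAT 2 [
    -- iteration 1/2 --
    FD 20: (0,8) -> (0,28) [heading=90, draw]
    RT 180: heading 90 -> 270
    FD 1: (0,28) -> (0,27) [heading=270, draw]
    -- iteration 2/2 --
    FD 20: (0,27) -> (0,7) [heading=270, draw]
    RT 180: heading 270 -> 90
    FD 1: (0,7) -> (0,8) [heading=90, draw]
  ]
  -- iteration 3/3 --
  FD 4: (0,8) -> (0,12) [heading=90, draw]
  REPEAT 2 [
    -- iteration 1/2 --
    FD 20: (0,12) -> (0,32) [heading=90, draw]
    RT 180: heading 90 -> 270
    FD 1: (0,32) -> (0,31) [heading=270, draw]
    -- iteration 2/2 --
    FD 20: (0,31) -> (0,11) [heading=270, draw]
    RT 180: heading 270 -> 90
    FD 1: (0,11) -> (0,12) [heading=90, draw]
  ]
]
FD 1: (0,12) -> (0,13) [heading=90, draw]
FD 5: (0,13) -> (0,18) [heading=90, draw]
FD 4: (0,18) -> (0,22) [heading=90, draw]
Final: pos=(0,22), heading=90, 18 segment(s) drawn
Segments drawn: 18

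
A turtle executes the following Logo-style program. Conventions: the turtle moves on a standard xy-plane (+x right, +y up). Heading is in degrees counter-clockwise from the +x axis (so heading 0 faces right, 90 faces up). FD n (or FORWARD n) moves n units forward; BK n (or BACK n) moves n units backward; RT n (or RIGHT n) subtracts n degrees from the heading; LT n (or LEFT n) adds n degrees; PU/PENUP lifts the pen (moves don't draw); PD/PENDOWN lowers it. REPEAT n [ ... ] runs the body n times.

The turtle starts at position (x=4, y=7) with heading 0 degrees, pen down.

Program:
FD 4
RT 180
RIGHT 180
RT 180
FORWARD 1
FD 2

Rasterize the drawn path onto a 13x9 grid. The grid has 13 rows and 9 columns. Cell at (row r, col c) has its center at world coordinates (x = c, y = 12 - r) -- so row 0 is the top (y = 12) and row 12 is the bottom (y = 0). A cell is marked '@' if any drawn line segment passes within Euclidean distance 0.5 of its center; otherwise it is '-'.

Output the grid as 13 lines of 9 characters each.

Answer: ---------
---------
---------
---------
---------
----@@@@@
---------
---------
---------
---------
---------
---------
---------

Derivation:
Segment 0: (4,7) -> (8,7)
Segment 1: (8,7) -> (7,7)
Segment 2: (7,7) -> (5,7)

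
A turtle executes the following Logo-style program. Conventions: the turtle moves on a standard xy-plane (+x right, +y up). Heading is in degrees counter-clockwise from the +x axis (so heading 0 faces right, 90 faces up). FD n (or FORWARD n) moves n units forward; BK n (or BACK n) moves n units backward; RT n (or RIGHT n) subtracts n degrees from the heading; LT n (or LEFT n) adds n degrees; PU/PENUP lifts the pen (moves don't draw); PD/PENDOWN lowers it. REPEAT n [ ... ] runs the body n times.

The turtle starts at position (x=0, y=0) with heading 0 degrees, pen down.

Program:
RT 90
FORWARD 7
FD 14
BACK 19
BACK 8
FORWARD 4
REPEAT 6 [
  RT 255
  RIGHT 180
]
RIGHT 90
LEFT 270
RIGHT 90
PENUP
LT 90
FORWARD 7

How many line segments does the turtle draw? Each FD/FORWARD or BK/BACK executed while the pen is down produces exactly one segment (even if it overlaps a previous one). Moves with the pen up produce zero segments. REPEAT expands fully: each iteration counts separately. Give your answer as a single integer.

Answer: 5

Derivation:
Executing turtle program step by step:
Start: pos=(0,0), heading=0, pen down
RT 90: heading 0 -> 270
FD 7: (0,0) -> (0,-7) [heading=270, draw]
FD 14: (0,-7) -> (0,-21) [heading=270, draw]
BK 19: (0,-21) -> (0,-2) [heading=270, draw]
BK 8: (0,-2) -> (0,6) [heading=270, draw]
FD 4: (0,6) -> (0,2) [heading=270, draw]
REPEAT 6 [
  -- iteration 1/6 --
  RT 255: heading 270 -> 15
  RT 180: heading 15 -> 195
  -- iteration 2/6 --
  RT 255: heading 195 -> 300
  RT 180: heading 300 -> 120
  -- iteration 3/6 --
  RT 255: heading 120 -> 225
  RT 180: heading 225 -> 45
  -- iteration 4/6 --
  RT 255: heading 45 -> 150
  RT 180: heading 150 -> 330
  -- iteration 5/6 --
  RT 255: heading 330 -> 75
  RT 180: heading 75 -> 255
  -- iteration 6/6 --
  RT 255: heading 255 -> 0
  RT 180: heading 0 -> 180
]
RT 90: heading 180 -> 90
LT 270: heading 90 -> 0
RT 90: heading 0 -> 270
PU: pen up
LT 90: heading 270 -> 0
FD 7: (0,2) -> (7,2) [heading=0, move]
Final: pos=(7,2), heading=0, 5 segment(s) drawn
Segments drawn: 5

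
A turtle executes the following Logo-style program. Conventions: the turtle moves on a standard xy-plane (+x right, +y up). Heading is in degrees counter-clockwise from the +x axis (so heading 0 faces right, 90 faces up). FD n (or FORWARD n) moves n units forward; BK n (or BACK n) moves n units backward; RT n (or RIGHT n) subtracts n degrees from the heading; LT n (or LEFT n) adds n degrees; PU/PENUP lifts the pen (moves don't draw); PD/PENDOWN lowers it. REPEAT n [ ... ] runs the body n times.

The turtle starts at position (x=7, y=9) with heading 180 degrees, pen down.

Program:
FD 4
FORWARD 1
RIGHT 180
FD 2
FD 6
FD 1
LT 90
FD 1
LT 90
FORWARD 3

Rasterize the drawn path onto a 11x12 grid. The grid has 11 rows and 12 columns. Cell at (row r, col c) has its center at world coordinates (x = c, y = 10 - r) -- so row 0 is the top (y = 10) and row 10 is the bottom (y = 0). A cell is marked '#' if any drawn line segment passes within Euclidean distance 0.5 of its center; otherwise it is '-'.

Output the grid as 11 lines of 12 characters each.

Segment 0: (7,9) -> (3,9)
Segment 1: (3,9) -> (2,9)
Segment 2: (2,9) -> (4,9)
Segment 3: (4,9) -> (10,9)
Segment 4: (10,9) -> (11,9)
Segment 5: (11,9) -> (11,10)
Segment 6: (11,10) -> (8,10)

Answer: --------####
--##########
------------
------------
------------
------------
------------
------------
------------
------------
------------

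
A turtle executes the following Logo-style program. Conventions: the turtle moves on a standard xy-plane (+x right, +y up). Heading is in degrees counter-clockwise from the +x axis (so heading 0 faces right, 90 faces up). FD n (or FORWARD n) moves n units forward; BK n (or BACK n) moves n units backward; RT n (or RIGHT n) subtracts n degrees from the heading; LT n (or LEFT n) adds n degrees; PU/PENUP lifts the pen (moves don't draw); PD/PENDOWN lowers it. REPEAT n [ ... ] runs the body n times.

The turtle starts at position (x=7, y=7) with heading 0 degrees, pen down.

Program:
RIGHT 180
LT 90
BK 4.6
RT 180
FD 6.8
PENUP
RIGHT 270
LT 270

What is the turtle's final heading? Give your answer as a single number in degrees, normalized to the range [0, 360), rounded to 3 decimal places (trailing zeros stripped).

Executing turtle program step by step:
Start: pos=(7,7), heading=0, pen down
RT 180: heading 0 -> 180
LT 90: heading 180 -> 270
BK 4.6: (7,7) -> (7,11.6) [heading=270, draw]
RT 180: heading 270 -> 90
FD 6.8: (7,11.6) -> (7,18.4) [heading=90, draw]
PU: pen up
RT 270: heading 90 -> 180
LT 270: heading 180 -> 90
Final: pos=(7,18.4), heading=90, 2 segment(s) drawn

Answer: 90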